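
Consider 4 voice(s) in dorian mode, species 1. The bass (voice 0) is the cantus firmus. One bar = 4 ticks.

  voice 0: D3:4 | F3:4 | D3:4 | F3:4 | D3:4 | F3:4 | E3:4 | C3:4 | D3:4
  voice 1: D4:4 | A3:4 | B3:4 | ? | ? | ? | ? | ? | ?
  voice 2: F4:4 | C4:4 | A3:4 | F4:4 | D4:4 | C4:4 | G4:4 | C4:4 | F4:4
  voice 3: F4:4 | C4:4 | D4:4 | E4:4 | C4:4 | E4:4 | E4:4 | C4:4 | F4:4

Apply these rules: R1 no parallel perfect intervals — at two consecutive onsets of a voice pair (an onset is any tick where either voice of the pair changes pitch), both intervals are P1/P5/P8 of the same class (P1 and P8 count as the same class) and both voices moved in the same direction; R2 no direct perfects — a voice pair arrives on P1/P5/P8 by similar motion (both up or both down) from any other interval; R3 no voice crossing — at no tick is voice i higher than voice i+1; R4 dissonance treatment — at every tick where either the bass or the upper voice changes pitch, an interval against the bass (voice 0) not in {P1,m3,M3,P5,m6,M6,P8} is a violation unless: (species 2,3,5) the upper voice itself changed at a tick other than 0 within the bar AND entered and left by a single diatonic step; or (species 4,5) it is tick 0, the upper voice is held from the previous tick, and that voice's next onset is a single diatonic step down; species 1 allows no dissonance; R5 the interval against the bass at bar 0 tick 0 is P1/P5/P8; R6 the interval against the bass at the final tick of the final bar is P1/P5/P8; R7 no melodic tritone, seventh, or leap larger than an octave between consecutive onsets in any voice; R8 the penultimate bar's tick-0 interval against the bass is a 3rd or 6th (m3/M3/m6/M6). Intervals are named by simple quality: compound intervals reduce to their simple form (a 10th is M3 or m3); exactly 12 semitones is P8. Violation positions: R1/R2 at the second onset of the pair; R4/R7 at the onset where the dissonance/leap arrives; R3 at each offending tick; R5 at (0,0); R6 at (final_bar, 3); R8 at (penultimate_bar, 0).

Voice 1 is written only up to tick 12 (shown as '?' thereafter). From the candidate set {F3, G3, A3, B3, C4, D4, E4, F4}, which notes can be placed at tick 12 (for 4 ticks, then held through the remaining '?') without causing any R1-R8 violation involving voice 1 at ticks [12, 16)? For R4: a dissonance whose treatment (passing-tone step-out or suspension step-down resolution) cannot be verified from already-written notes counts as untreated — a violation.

{A3, D4}

F3: violates R7
G3: violates R4
A3: legal
B3: violates R4
C4: violates R2
D4: legal
E4: violates R2,R4
F4: violates R2,R7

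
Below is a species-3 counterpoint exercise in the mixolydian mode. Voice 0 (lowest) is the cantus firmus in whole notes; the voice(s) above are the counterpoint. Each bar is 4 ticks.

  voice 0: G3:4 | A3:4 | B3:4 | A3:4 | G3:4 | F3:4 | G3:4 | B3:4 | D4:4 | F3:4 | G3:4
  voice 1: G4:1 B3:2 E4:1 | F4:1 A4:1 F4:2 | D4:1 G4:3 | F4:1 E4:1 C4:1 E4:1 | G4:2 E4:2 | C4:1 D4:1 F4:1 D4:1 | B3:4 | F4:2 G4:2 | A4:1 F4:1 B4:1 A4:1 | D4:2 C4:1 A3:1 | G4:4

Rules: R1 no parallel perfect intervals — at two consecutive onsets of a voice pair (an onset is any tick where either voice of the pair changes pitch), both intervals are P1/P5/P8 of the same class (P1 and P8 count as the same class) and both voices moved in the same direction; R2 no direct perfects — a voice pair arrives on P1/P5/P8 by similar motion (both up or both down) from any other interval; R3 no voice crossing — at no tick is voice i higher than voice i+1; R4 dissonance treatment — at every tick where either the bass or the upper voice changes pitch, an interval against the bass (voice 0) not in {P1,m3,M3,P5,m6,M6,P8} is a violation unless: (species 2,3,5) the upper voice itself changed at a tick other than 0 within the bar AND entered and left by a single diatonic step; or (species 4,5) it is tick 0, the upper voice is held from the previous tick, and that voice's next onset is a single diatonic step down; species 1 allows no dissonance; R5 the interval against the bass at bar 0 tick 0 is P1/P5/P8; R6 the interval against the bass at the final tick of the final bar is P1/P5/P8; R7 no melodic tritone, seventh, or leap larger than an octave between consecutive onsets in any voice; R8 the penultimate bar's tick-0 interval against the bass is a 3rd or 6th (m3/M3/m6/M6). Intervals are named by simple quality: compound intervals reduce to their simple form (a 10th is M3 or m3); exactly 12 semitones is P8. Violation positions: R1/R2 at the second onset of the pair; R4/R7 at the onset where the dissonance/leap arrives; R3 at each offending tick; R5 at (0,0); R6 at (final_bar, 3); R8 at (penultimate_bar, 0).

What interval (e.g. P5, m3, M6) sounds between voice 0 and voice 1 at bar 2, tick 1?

m6

voice 0=B3 voice 1=G4 -> m6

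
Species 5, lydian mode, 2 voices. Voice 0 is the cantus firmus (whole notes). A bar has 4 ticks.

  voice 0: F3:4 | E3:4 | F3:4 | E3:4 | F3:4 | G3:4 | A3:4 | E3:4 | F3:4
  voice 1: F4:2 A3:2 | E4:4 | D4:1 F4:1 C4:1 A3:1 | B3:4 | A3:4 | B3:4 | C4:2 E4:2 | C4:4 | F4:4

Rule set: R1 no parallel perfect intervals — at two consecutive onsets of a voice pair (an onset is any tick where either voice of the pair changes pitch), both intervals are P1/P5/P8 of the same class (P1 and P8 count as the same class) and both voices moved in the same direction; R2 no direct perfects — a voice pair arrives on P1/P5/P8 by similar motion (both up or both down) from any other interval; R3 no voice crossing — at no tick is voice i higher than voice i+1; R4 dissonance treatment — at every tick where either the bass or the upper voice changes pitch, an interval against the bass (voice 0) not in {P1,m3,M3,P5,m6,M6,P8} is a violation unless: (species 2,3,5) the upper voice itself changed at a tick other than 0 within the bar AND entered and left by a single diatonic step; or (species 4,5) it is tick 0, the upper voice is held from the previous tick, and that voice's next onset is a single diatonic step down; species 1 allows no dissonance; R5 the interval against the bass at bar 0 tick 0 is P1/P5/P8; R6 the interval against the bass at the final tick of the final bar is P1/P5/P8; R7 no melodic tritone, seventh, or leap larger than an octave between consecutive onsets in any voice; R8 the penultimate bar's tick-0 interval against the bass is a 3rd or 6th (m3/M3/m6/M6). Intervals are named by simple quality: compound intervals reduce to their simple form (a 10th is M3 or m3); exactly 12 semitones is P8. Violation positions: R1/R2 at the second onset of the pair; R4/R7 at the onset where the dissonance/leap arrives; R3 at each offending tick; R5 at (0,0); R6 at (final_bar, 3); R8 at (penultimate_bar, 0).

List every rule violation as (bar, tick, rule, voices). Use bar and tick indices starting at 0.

bar 0: v0=F3 v1=F4 downbeat P8
bar 1: v0=E3 v1=E4 downbeat P8
bar 2: v0=F3 v1=D4 downbeat M6
bar 3: v0=E3 v1=B3 downbeat P5
bar 4: v0=F3 v1=A3 downbeat M3
bar 5: v0=G3 v1=B3 downbeat M3
bar 6: v0=A3 v1=C4 downbeat m3
bar 7: v0=E3 v1=C4 downbeat m6
bar 8: v0=F3 v1=F4 downbeat P8
  -> R2 @ bar 8 tick 0 v(0, 1): E3/C4 m6 -> F3/F4 P8 similar

(8, 0, R2, (0, 1))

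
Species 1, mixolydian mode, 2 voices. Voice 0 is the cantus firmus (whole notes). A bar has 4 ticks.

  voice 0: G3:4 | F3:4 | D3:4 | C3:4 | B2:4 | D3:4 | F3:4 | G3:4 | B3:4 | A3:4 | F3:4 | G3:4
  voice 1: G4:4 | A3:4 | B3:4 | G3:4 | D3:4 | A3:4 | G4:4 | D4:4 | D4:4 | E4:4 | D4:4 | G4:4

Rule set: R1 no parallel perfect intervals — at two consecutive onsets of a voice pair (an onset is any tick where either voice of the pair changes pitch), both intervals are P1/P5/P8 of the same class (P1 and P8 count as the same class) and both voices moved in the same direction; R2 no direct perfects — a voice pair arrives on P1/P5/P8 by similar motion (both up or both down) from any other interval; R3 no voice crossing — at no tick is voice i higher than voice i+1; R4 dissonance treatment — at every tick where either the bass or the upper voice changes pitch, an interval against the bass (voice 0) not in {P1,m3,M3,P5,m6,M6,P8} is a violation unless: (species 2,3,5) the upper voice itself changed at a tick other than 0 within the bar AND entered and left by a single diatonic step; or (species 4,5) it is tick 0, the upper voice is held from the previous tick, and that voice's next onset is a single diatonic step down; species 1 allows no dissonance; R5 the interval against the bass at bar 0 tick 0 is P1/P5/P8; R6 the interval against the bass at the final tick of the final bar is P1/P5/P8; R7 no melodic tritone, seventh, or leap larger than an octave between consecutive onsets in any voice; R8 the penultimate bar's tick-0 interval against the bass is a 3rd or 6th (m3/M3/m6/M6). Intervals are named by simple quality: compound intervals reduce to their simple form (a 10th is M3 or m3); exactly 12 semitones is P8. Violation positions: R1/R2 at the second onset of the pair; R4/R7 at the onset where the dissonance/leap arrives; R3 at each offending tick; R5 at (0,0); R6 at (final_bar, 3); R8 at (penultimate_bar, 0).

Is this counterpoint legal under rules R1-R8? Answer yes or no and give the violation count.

No (6 violations)

bar 0: v0=G3 v1=G4 (P8)
bar 1: v0=F3 v1=A3 (M3)
bar 2: v0=D3 v1=B3 (M6)
bar 3: v0=C3 v1=G3 (P5)
bar 4: v0=B2 v1=D3 (m3)
bar 5: v0=D3 v1=A3 (P5)
bar 6: v0=F3 v1=G4 (M2)
bar 7: v0=G3 v1=D4 (P5)
bar 8: v0=B3 v1=D4 (m3)
bar 9: v0=A3 v1=E4 (P5)
bar 10: v0=F3 v1=D4 (M6)
bar 11: v0=G3 v1=G4 (P8)
  R7 @ bar1.0: G4->A3 leap 10st
  R2 @ bar3.0: D3/B3 M6 -> C3/G3 P5 similar
  R2 @ bar5.0: B2/D3 m3 -> D3/A3 P5 similar
  R4 @ bar6.0: F3/G4 M2 untreated
  R7 @ bar6.0: A3->G4 leap 10st
  R2 @ bar11.0: F3/D4 M6 -> G3/G4 P8 similar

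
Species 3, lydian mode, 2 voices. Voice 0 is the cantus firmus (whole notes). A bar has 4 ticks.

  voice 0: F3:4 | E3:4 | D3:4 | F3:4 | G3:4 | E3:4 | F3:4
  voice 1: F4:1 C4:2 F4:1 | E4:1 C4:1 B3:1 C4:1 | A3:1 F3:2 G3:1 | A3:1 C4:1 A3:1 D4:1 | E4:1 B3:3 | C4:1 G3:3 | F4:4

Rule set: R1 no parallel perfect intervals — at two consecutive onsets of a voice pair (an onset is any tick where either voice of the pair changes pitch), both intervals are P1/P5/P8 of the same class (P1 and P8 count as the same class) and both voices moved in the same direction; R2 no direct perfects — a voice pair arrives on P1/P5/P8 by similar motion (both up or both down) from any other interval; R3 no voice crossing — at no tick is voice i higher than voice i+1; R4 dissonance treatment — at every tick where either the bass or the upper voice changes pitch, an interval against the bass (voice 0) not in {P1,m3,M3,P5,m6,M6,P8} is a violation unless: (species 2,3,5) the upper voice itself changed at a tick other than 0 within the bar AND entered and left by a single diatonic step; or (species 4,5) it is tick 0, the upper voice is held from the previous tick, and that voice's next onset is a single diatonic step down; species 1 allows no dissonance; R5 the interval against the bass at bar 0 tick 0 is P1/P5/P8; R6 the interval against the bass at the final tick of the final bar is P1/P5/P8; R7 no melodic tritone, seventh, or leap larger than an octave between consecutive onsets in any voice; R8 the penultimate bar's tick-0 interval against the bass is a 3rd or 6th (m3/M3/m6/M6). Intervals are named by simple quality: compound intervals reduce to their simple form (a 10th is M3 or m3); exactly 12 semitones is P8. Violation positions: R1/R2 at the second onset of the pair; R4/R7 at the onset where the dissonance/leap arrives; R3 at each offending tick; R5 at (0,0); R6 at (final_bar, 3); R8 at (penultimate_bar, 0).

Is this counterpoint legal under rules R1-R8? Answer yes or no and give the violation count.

No (4 violations)

bar 0: v0=F3 v1=F4 (P8)
bar 1: v0=E3 v1=E4 (P8)
bar 2: v0=D3 v1=A3 (P5)
bar 3: v0=F3 v1=A3 (M3)
bar 4: v0=G3 v1=E4 (M6)
bar 5: v0=E3 v1=C4 (m6)
bar 6: v0=F3 v1=F4 (P8)
  R1 @ bar1.0: F3/F4 P8 -> E3/E4 P8 similar
  R2 @ bar2.0: E3/C4 m6 -> D3/A3 P5 similar
  R2 @ bar6.0: E3/G3 m3 -> F3/F4 P8 similar
  R7 @ bar6.0: G3->F4 leap 10st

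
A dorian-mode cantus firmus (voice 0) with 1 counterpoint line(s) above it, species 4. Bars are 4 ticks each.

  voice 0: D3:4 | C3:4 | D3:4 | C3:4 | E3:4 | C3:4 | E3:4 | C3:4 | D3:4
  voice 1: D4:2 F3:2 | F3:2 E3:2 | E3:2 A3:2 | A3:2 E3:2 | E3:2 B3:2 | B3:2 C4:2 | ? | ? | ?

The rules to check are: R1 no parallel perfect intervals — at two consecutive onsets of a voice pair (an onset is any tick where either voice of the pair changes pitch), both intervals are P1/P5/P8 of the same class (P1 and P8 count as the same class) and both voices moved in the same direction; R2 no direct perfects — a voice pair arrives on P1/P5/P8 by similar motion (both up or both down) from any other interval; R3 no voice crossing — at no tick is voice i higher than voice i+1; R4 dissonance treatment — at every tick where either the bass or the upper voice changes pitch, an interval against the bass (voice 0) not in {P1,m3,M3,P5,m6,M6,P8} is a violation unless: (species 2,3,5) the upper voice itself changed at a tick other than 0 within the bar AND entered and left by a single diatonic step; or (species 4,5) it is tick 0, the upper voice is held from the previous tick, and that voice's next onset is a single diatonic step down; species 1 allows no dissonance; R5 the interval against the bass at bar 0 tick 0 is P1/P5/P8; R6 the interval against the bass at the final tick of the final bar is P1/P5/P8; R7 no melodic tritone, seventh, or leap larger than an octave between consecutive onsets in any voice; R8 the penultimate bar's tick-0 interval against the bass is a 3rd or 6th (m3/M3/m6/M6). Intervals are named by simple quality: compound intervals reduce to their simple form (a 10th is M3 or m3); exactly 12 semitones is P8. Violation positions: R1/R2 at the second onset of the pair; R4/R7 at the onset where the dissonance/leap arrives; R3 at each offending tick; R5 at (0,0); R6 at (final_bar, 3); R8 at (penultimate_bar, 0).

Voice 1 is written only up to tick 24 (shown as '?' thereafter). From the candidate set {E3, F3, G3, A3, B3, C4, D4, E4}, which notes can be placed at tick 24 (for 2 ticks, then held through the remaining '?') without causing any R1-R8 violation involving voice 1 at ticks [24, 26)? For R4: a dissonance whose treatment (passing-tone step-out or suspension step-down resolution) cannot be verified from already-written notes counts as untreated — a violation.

{B3, C4, E3, G3}

E3: legal
F3: violates R4
G3: legal
A3: violates R4
B3: legal
C4: legal
D4: violates R4
E4: violates R1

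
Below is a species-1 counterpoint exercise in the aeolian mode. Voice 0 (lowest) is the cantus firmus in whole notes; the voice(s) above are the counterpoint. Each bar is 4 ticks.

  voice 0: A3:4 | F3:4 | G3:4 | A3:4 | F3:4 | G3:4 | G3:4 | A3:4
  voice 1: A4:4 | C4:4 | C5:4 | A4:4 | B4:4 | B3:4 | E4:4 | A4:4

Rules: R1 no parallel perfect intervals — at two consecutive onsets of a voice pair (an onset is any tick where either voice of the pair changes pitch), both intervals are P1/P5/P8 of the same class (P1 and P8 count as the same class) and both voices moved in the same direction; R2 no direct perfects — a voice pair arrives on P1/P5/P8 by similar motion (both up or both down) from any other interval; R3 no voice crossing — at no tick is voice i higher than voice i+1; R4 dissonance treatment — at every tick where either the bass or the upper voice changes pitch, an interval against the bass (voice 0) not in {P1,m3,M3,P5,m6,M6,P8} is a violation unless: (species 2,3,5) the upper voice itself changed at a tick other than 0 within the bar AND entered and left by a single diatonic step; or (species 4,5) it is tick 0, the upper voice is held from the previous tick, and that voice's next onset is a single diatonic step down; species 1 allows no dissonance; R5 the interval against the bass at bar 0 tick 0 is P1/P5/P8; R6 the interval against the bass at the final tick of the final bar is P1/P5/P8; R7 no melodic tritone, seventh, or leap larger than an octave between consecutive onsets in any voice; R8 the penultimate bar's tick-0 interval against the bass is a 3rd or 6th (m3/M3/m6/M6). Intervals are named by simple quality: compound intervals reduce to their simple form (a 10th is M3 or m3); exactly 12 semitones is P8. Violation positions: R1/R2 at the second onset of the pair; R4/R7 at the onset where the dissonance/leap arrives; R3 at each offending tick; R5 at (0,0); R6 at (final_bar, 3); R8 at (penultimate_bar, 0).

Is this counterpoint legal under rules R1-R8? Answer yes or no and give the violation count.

No (4 violations)

bar 0: v0=A3 v1=A4 (P8)
bar 1: v0=F3 v1=C4 (P5)
bar 2: v0=G3 v1=C5 (P4)
bar 3: v0=A3 v1=A4 (P8)
bar 4: v0=F3 v1=B4 (TT)
bar 5: v0=G3 v1=B3 (M3)
bar 6: v0=G3 v1=E4 (M6)
bar 7: v0=A3 v1=A4 (P8)
  R2 @ bar1.0: A3/A4 P8 -> F3/C4 P5 similar
  R4 @ bar2.0: G3/C5 P4 untreated
  R4 @ bar4.0: F3/B4 TT untreated
  R2 @ bar7.0: G3/E4 M6 -> A3/A4 P8 similar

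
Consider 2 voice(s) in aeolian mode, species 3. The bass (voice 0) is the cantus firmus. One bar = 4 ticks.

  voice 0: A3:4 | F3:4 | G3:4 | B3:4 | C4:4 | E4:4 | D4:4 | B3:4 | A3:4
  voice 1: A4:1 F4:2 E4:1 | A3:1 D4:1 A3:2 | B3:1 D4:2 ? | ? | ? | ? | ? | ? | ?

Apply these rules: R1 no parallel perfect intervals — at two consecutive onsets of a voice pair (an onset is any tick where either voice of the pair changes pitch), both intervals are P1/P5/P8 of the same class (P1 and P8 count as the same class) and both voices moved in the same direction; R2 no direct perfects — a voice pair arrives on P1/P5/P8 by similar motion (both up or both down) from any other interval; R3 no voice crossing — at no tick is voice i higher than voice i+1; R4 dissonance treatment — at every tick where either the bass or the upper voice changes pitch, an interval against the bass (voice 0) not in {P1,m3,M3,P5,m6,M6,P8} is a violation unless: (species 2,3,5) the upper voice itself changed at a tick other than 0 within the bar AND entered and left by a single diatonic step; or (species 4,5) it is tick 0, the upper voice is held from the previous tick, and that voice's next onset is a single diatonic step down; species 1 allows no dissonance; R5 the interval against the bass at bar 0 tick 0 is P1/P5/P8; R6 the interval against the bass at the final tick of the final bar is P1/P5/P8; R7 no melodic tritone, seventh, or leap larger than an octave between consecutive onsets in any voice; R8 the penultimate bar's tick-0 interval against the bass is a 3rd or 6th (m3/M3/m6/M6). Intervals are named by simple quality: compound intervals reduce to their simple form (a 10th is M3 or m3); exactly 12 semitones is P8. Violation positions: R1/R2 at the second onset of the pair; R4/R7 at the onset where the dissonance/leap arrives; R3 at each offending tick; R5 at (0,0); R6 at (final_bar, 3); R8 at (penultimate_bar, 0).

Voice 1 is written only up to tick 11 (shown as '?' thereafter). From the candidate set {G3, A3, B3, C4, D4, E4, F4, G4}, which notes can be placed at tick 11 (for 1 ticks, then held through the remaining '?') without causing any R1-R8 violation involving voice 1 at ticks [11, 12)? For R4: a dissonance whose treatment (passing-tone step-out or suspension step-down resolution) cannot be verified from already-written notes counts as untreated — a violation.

G3: legal
A3: violates R4
B3: legal
C4: violates R4
D4: legal
E4: legal
F4: violates R4
G4: legal

{B3, D4, E4, G3, G4}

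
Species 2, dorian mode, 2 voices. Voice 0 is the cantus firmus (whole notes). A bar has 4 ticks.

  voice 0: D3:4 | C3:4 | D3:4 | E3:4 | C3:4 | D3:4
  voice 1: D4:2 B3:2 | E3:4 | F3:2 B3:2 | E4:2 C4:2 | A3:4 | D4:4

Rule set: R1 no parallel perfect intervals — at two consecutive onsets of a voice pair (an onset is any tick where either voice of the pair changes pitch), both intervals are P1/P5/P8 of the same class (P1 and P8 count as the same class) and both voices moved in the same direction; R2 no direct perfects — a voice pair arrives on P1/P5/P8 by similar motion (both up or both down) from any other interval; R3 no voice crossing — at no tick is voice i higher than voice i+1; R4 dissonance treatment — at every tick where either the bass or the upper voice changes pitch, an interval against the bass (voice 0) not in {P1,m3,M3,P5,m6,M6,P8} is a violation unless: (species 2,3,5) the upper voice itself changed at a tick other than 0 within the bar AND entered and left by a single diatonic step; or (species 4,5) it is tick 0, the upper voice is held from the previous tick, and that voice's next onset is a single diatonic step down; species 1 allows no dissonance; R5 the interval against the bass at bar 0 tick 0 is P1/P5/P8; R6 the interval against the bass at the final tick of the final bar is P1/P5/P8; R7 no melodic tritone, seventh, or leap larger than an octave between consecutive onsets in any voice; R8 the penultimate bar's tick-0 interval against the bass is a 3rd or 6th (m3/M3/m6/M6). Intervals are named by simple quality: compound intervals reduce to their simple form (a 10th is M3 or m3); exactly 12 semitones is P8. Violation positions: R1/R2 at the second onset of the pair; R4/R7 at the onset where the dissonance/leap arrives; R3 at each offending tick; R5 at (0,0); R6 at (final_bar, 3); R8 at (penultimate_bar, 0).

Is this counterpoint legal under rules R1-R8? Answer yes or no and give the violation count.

No (3 violations)

bar 0: v0=D3 v1=D4 (P8)
bar 1: v0=C3 v1=E3 (M3)
bar 2: v0=D3 v1=F3 (m3)
bar 3: v0=E3 v1=E4 (P8)
bar 4: v0=C3 v1=A3 (M6)
bar 5: v0=D3 v1=D4 (P8)
  R7 @ bar2.2: F3->B3 leap 6st
  R2 @ bar3.0: D3/B3 M6 -> E3/E4 P8 similar
  R2 @ bar5.0: C3/A3 M6 -> D3/D4 P8 similar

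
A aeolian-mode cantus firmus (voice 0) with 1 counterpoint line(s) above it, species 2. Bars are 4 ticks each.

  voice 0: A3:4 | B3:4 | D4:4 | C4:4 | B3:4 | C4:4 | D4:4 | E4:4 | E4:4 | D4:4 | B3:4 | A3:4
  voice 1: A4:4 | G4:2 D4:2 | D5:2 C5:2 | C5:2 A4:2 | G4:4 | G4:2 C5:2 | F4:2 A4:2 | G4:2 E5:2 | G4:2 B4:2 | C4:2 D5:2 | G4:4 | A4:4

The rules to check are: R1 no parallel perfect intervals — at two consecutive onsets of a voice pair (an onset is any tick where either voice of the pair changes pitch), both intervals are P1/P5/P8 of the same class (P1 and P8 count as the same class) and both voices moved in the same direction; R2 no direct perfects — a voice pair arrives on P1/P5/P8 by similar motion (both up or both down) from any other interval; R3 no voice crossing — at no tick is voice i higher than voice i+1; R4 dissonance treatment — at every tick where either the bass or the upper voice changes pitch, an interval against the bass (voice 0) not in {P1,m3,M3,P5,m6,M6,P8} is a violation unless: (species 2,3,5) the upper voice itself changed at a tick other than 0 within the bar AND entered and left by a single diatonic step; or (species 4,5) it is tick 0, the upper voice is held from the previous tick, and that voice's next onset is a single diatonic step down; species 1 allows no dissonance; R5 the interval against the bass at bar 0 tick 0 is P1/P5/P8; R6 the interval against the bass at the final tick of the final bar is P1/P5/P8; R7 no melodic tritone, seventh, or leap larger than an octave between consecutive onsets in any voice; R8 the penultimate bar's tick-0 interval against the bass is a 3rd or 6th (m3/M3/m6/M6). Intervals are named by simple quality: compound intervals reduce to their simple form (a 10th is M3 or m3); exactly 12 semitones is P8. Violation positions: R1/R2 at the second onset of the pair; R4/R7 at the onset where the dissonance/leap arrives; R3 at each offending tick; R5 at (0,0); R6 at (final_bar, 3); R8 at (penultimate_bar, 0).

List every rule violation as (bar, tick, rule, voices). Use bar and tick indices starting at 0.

(2, 0, R2, (0, 1))
(2, 2, R4, (0, 1))
(9, 0, R3, (0, 1))
(9, 0, R4, (0, 1))
(9, 0, R7, (1,))
(9, 1, R3, (0, 1))
(9, 2, R7, (1,))

bar 0: v0=A3 v1=A4 downbeat P8
bar 1: v0=B3 v1=G4 downbeat m6
bar 2: v0=D4 v1=D5 downbeat P8
bar 3: v0=C4 v1=C5 downbeat P8
bar 4: v0=B3 v1=G4 downbeat m6
bar 5: v0=C4 v1=G4 downbeat P5
bar 6: v0=D4 v1=F4 downbeat m3
bar 7: v0=E4 v1=G4 downbeat m3
bar 8: v0=E4 v1=G4 downbeat m3
bar 9: v0=D4 v1=C4 downbeat M2
bar 10: v0=B3 v1=G4 downbeat m6
bar 11: v0=A3 v1=A4 downbeat P8
  -> R2 @ bar 2 tick 0 v(0, 1): B3/D4 m3 -> D4/D5 P8 similar
  -> R4 @ bar 2 tick 2 v(0, 1): D4/C5 m7 untreated
  -> R3 @ bar 9 tick 0 v(0, 1): D4 above C4
  -> R4 @ bar 9 tick 0 v(0, 1): D4/C4 M2 untreated
  -> R7 @ bar 9 tick 0 v(1,): B4->C4 leap 11st
  -> R3 @ bar 9 tick 1 v(0, 1): D4 above C4
  -> R7 @ bar 9 tick 2 v(1,): C4->D5 leap 14st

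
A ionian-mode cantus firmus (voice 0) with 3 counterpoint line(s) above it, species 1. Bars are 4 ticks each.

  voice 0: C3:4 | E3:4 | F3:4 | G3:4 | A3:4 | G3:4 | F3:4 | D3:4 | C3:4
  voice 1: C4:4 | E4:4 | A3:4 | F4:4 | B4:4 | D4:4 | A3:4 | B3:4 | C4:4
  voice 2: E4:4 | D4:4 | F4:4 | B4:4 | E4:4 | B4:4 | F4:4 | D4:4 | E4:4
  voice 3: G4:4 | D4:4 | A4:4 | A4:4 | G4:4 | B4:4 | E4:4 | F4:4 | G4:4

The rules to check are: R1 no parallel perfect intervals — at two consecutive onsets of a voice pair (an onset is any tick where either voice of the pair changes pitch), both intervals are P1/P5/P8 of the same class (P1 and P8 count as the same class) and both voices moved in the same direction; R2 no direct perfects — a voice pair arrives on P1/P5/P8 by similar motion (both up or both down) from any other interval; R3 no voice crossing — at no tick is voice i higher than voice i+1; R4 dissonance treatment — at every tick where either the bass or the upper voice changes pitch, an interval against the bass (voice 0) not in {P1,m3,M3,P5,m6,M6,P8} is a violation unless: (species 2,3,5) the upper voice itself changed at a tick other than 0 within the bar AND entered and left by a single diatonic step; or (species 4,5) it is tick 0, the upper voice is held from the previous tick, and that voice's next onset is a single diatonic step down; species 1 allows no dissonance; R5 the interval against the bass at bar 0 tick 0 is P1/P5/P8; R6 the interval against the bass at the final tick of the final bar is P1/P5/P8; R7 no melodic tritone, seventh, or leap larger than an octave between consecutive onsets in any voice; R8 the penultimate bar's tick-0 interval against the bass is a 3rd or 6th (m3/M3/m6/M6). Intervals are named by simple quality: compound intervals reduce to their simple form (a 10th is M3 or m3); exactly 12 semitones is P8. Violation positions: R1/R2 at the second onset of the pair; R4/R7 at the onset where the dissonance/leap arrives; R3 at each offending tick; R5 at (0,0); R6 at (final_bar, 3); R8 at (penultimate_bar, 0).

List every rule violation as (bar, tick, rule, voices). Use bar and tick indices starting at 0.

(0, 0, R5, (0, 2))
(1, 0, R1, (0, 1))
(1, 0, R2, (2, 3))
(1, 0, R3, (1, 2))
(1, 0, R4, (0, 2))
(1, 0, R4, (0, 3))
(1, 1, R3, (1, 2))
(1, 2, R3, (1, 2))
(1, 3, R3, (1, 2))
(2, 0, R2, (0, 2))
(3, 0, R3, (2, 3))
(3, 0, R4, (0, 1))
(3, 0, R4, (0, 3))
(3, 0, R7, (2,))
(3, 1, R3, (2, 3))
(3, 2, R3, (2, 3))
(3, 3, R3, (2, 3))
(4, 0, R3, (1, 2))
(4, 0, R4, (0, 1))
(4, 0, R4, (0, 3))
(4, 0, R7, (1,))
(4, 1, R3, (1, 2))
(4, 2, R3, (1, 2))
(4, 3, R3, (1, 2))
(5, 0, R2, (0, 1))
(5, 0, R2, (2, 3))
(6, 0, R2, (0, 2))
(6, 0, R2, (1, 3))
(6, 0, R3, (2, 3))
(6, 0, R4, (0, 3))
(6, 0, R7, (2,))
(6, 1, R3, (2, 3))
(6, 2, R3, (2, 3))
(6, 3, R3, (2, 3))
(7, 0, R1, (0, 2))
(7, 0, R8, (0, 2))
(8, 0, R2, (1, 3))
(8, 3, R6, (0, 2))

bar 0: v0=C3 v1=C4 v2=E4 v3=G4 downbeat P5
bar 1: v0=E3 v1=E4 v2=D4 v3=D4 downbeat m7
bar 2: v0=F3 v1=A3 v2=F4 v3=A4 downbeat M3
bar 3: v0=G3 v1=F4 v2=B4 v3=A4 downbeat M2
bar 4: v0=A3 v1=B4 v2=E4 v3=G4 downbeat m7
bar 5: v0=G3 v1=D4 v2=B4 v3=B4 downbeat M3
bar 6: v0=F3 v1=A3 v2=F4 v3=E4 downbeat M7
bar 7: v0=D3 v1=B3 v2=D4 v3=F4 downbeat m3
bar 8: v0=C3 v1=C4 v2=E4 v3=G4 downbeat P5
  -> R5 @ bar 0 tick 0 v(0, 2): opens on M3
  -> R1 @ bar 1 tick 0 v(0, 1): C3/C4 P8 -> E3/E4 P8 similar
  -> R2 @ bar 1 tick 0 v(2, 3): E4/G4 m3 -> D4/D4 P1 similar
  -> R3 @ bar 1 tick 0 v(1, 2): E4 above D4
  -> R4 @ bar 1 tick 0 v(0, 2): E3/D4 m7 untreated
  -> R4 @ bar 1 tick 0 v(0, 3): E3/D4 m7 untreated
  -> R3 @ bar 1 tick 1 v(1, 2): E4 above D4
  -> R3 @ bar 1 tick 2 v(1, 2): E4 above D4
  -> R3 @ bar 1 tick 3 v(1, 2): E4 above D4
  -> R2 @ bar 2 tick 0 v(0, 2): E3/D4 m7 -> F3/F4 P8 similar
  -> R3 @ bar 3 tick 0 v(2, 3): B4 above A4
  -> R4 @ bar 3 tick 0 v(0, 1): G3/F4 m7 untreated
  -> R4 @ bar 3 tick 0 v(0, 3): G3/A4 M2 untreated
  -> R7 @ bar 3 tick 0 v(2,): F4->B4 leap 6st
  -> R3 @ bar 3 tick 1 v(2, 3): B4 above A4
  -> R3 @ bar 3 tick 2 v(2, 3): B4 above A4
  -> R3 @ bar 3 tick 3 v(2, 3): B4 above A4
  -> R3 @ bar 4 tick 0 v(1, 2): B4 above E4
  -> R4 @ bar 4 tick 0 v(0, 1): A3/B4 M2 untreated
  -> R4 @ bar 4 tick 0 v(0, 3): A3/G4 m7 untreated
  -> R7 @ bar 4 tick 0 v(1,): F4->B4 leap 6st
  -> R3 @ bar 4 tick 1 v(1, 2): B4 above E4
  -> R3 @ bar 4 tick 2 v(1, 2): B4 above E4
  -> R3 @ bar 4 tick 3 v(1, 2): B4 above E4
  -> R2 @ bar 5 tick 0 v(0, 1): A3/B4 M2 -> G3/D4 P5 similar
  -> R2 @ bar 5 tick 0 v(2, 3): E4/G4 m3 -> B4/B4 P1 similar
  -> R2 @ bar 6 tick 0 v(0, 2): G3/B4 M3 -> F3/F4 P8 similar
  -> R2 @ bar 6 tick 0 v(1, 3): D4/B4 M6 -> A3/E4 P5 similar
  -> R3 @ bar 6 tick 0 v(2, 3): F4 above E4
  -> R4 @ bar 6 tick 0 v(0, 3): F3/E4 M7 untreated
  -> R7 @ bar 6 tick 0 v(2,): B4->F4 leap 6st
  -> R3 @ bar 6 tick 1 v(2, 3): F4 above E4
  -> R3 @ bar 6 tick 2 v(2, 3): F4 above E4
  -> R3 @ bar 6 tick 3 v(2, 3): F4 above E4
  -> R1 @ bar 7 tick 0 v(0, 2): F3/F4 P8 -> D3/D4 P8 similar
  -> R8 @ bar 7 tick 0 v(0, 2): penult P8 not 3rd/6th
  -> R2 @ bar 8 tick 0 v(1, 3): B3/F4 TT -> C4/G4 P5 similar
  -> R6 @ bar 8 tick 3 v(0, 2): closes on M3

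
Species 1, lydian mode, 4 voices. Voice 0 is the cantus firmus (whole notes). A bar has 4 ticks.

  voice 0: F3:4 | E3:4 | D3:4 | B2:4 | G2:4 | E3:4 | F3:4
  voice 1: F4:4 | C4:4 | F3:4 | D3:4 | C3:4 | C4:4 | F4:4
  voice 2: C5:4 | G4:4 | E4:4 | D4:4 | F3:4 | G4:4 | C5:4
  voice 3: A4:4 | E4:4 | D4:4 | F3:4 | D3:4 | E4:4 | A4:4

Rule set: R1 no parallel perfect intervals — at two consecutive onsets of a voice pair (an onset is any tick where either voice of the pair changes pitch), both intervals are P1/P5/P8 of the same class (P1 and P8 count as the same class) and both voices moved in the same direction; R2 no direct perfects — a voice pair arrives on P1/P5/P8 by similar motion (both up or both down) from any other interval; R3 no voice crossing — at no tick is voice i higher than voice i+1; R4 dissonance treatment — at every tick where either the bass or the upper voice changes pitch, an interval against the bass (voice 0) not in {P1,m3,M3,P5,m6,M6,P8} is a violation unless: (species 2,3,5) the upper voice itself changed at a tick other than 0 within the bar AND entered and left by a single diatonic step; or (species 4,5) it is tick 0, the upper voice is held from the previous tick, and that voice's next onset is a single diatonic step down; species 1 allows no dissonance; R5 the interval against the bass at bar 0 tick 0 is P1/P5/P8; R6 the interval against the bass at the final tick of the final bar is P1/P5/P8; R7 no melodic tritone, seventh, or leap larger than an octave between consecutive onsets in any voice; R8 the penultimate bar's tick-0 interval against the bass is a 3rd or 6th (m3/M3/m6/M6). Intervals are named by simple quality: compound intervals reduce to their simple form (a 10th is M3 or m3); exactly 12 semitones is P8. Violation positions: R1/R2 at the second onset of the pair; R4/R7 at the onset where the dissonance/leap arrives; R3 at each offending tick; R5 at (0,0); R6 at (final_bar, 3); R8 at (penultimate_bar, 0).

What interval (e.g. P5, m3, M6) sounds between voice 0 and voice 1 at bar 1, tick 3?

m6

voice 0=E3 voice 1=C4 -> m6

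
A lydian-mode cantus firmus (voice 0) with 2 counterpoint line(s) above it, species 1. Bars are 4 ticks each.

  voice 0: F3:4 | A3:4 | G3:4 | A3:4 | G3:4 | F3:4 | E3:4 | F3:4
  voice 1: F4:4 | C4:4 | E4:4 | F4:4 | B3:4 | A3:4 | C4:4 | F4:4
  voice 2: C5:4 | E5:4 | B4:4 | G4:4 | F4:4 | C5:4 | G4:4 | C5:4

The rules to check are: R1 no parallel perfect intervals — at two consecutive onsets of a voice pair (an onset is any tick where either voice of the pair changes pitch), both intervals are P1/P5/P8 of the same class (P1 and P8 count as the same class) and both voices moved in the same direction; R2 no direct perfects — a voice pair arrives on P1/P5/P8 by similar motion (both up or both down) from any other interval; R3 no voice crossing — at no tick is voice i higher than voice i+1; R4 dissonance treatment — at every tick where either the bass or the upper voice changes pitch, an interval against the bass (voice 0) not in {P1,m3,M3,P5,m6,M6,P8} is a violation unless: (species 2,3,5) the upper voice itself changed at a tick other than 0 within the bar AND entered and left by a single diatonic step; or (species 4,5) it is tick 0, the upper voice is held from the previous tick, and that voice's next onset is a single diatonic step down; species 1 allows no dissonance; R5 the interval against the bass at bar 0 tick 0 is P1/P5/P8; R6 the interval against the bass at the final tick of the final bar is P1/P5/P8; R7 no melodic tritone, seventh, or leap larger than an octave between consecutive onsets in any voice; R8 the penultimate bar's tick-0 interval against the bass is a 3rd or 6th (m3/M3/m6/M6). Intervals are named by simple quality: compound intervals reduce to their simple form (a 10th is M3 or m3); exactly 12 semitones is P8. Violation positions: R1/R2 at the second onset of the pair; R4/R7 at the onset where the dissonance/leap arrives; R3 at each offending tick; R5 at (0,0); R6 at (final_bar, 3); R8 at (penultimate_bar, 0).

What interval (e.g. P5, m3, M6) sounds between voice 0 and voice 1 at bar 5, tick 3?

voice 0=F3 voice 1=A3 -> M3

M3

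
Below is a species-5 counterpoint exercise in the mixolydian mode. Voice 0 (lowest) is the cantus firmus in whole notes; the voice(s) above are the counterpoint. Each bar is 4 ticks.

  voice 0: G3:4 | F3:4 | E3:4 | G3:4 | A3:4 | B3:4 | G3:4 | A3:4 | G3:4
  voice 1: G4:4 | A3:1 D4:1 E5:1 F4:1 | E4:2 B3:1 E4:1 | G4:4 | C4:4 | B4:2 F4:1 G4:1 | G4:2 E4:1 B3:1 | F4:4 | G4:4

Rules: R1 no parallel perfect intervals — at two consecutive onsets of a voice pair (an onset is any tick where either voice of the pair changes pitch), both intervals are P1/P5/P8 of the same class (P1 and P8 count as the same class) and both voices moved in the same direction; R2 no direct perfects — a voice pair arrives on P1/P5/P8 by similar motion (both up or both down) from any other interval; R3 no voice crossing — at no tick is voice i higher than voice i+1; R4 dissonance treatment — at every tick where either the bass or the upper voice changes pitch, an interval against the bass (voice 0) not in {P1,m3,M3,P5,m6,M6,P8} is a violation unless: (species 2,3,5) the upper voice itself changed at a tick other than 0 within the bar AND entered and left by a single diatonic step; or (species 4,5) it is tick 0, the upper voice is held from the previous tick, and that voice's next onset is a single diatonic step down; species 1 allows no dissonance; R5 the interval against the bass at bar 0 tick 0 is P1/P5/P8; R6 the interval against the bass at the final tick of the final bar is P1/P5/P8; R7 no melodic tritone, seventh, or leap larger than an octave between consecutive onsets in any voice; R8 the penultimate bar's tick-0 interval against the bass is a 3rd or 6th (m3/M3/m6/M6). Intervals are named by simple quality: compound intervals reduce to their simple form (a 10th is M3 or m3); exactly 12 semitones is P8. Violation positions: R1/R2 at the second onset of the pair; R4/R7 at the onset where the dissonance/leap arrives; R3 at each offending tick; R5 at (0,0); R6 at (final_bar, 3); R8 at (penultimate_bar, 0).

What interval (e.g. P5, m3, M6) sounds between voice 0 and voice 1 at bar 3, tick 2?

voice 0=G3 voice 1=G4 -> P8

P8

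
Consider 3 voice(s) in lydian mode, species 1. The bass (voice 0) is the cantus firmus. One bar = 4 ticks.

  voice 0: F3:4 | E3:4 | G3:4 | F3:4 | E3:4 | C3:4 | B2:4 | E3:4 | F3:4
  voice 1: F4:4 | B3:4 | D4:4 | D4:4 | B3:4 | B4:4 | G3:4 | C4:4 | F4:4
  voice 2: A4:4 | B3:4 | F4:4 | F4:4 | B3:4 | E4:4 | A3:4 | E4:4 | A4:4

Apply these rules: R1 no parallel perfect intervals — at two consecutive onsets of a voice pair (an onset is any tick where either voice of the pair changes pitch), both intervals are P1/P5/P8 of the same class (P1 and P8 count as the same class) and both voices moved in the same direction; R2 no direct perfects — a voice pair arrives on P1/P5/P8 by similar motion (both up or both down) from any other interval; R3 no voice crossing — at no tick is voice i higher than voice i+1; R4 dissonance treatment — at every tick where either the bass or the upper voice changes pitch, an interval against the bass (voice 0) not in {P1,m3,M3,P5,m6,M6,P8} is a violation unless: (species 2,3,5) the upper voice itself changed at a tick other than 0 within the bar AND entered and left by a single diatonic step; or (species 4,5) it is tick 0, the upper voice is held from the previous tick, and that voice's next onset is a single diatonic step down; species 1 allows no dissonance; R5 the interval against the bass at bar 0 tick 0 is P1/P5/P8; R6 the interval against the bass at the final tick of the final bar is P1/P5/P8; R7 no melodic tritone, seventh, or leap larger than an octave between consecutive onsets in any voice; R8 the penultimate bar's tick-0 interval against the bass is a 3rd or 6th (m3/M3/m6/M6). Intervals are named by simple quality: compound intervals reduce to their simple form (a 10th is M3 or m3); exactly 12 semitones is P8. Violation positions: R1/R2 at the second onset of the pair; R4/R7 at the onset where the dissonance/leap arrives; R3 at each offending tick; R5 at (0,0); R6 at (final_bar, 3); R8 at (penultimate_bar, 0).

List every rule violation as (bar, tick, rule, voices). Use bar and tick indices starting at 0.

bar 0: v0=F3 v1=F4 v2=A4 downbeat M3
bar 1: v0=E3 v1=B3 v2=B3 downbeat P5
bar 2: v0=G3 v1=D4 v2=F4 downbeat m7
bar 3: v0=F3 v1=D4 v2=F4 downbeat P8
bar 4: v0=E3 v1=B3 v2=B3 downbeat P5
bar 5: v0=C3 v1=B4 v2=E4 downbeat M3
bar 6: v0=B2 v1=G3 v2=A3 downbeat m7
bar 7: v0=E3 v1=C4 v2=E4 downbeat P8
bar 8: v0=F3 v1=F4 v2=A4 downbeat M3
  -> R5 @ bar 0 tick 0 v(0, 2): opens on M3
  -> R2 @ bar 1 tick 0 v(0, 1): F3/F4 P8 -> E3/B3 P5 similar
  -> R2 @ bar 1 tick 0 v(0, 2): F3/A4 M3 -> E3/B3 P5 similar
  -> R2 @ bar 1 tick 0 v(1, 2): F4/A4 M3 -> B3/B3 P1 similar
  -> R7 @ bar 1 tick 0 v(1,): F4->B3 leap 6st
  -> R7 @ bar 1 tick 0 v(2,): A4->B3 leap 10st
  -> R1 @ bar 2 tick 0 v(0, 1): E3/B3 P5 -> G3/D4 P5 similar
  -> R4 @ bar 2 tick 0 v(0, 2): G3/F4 m7 untreated
  -> R7 @ bar 2 tick 0 v(2,): B3->F4 leap 6st
  -> R2 @ bar 4 tick 0 v(0, 1): F3/D4 M6 -> E3/B3 P5 similar
  -> R2 @ bar 4 tick 0 v(0, 2): F3/F4 P8 -> E3/B3 P5 similar
  -> R2 @ bar 4 tick 0 v(1, 2): D4/F4 m3 -> B3/B3 P1 similar
  -> R7 @ bar 4 tick 0 v(2,): F4->B3 leap 6st
  -> R2 @ bar 5 tick 0 v(1, 2): B3/B3 P1 -> B4/E4 P5 similar
  -> R3 @ bar 5 tick 0 v(1, 2): B4 above E4
  -> R4 @ bar 5 tick 0 v(0, 1): C3/B4 M7 untreated
  -> R3 @ bar 5 tick 1 v(1, 2): B4 above E4
  -> R3 @ bar 5 tick 2 v(1, 2): B4 above E4
  -> R3 @ bar 5 tick 3 v(1, 2): B4 above E4
  -> R4 @ bar 6 tick 0 v(0, 2): B2/A3 m7 untreated
  -> R7 @ bar 6 tick 0 v(1,): B4->G3 leap 16st
  -> R2 @ bar 7 tick 0 v(0, 2): B2/A3 m7 -> E3/E4 P8 similar
  -> R8 @ bar 7 tick 0 v(0, 2): penult P8 not 3rd/6th
  -> R2 @ bar 8 tick 0 v(0, 1): E3/C4 m6 -> F3/F4 P8 similar
  -> R6 @ bar 8 tick 3 v(0, 2): closes on M3

(0, 0, R5, (0, 2))
(1, 0, R2, (0, 1))
(1, 0, R2, (0, 2))
(1, 0, R2, (1, 2))
(1, 0, R7, (1,))
(1, 0, R7, (2,))
(2, 0, R1, (0, 1))
(2, 0, R4, (0, 2))
(2, 0, R7, (2,))
(4, 0, R2, (0, 1))
(4, 0, R2, (0, 2))
(4, 0, R2, (1, 2))
(4, 0, R7, (2,))
(5, 0, R2, (1, 2))
(5, 0, R3, (1, 2))
(5, 0, R4, (0, 1))
(5, 1, R3, (1, 2))
(5, 2, R3, (1, 2))
(5, 3, R3, (1, 2))
(6, 0, R4, (0, 2))
(6, 0, R7, (1,))
(7, 0, R2, (0, 2))
(7, 0, R8, (0, 2))
(8, 0, R2, (0, 1))
(8, 3, R6, (0, 2))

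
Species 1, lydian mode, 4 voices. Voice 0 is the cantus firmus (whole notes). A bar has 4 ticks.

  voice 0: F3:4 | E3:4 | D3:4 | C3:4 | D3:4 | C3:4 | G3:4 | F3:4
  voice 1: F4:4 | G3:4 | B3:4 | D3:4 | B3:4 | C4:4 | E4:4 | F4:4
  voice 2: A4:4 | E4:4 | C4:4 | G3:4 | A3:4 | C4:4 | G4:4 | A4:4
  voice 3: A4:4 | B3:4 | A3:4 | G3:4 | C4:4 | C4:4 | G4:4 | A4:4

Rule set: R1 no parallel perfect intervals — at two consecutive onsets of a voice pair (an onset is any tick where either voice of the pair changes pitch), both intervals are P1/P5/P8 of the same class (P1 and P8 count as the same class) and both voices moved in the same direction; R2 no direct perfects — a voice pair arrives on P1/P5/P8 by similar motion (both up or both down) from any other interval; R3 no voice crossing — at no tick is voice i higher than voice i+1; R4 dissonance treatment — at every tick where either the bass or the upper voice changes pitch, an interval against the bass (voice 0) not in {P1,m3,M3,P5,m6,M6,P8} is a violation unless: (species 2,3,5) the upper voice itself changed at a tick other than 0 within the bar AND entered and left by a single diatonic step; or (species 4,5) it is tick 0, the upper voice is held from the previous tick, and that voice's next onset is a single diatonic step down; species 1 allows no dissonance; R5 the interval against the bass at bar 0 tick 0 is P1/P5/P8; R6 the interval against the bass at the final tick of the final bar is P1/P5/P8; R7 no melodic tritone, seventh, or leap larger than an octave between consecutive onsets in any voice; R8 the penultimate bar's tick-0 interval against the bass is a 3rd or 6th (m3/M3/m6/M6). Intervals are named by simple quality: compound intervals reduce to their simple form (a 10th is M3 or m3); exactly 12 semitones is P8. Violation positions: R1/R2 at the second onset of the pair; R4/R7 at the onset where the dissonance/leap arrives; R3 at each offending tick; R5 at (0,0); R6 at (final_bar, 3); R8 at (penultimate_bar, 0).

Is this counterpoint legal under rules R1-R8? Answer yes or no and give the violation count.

No (35 violations)

bar 0: v0=F3 v1=F4 v2=A4 v3=A4 (M3)
bar 1: v0=E3 v1=G3 v2=E4 v3=B3 (P5)
bar 2: v0=D3 v1=B3 v2=C4 v3=A3 (P5)
bar 3: v0=C3 v1=D3 v2=G3 v3=G3 (P5)
bar 4: v0=D3 v1=B3 v2=A3 v3=C4 (m7)
bar 5: v0=C3 v1=C4 v2=C4 v3=C4 (P8)
bar 6: v0=G3 v1=E4 v2=G4 v3=G4 (P8)
bar 7: v0=F3 v1=F4 v2=A4 v3=A4 (M3)
  R5 @ bar0.0: opens on M3
  R5 @ bar0.0: opens on M3
  R2 @ bar1.0: F3/A4 M3 -> E3/E4 P8 similar
  R2 @ bar1.0: F3/A4 M3 -> E3/B3 P5 similar
  R3 @ bar1.0: E4 above B3
  R7 @ bar1.0: F4->G3 leap 10st
  R7 @ bar1.0: A4->B3 leap 10st
  R3 @ bar1.1: E4 above B3
  R3 @ bar1.2: E4 above B3
  R3 @ bar1.3: E4 above B3
  R1 @ bar2.0: E3/B3 P5 -> D3/A3 P5 similar
  R3 @ bar2.0: C4 above A3
  R4 @ bar2.0: D3/C4 m7 untreated
  R3 @ bar2.1: C4 above A3
  R3 @ bar2.2: C4 above A3
  R3 @ bar2.3: C4 above A3
  R1 @ bar3.0: D3/A3 P5 -> C3/G3 P5 similar
  R2 @ bar3.0: D3/C4 m7 -> C3/G3 P5 similar
  R2 @ bar3.0: C4/A3 m3 -> G3/G3 P1 similar
  R4 @ bar3.0: C3/D3 M2 untreated
  R1 @ bar4.0: C3/G3 P5 -> D3/A3 P5 similar
  R3 @ bar4.0: B3 above A3
  R4 @ bar4.0: D3/C4 m7 untreated
  R3 @ bar4.1: B3 above A3
  R3 @ bar4.2: B3 above A3
  R3 @ bar4.3: B3 above A3
  R2 @ bar5.0: B3/A3 M2 -> C4/C4 P1 similar
  R1 @ bar6.0: C3/C4 P8 -> G3/G4 P8 similar
  R1 @ bar6.0: C3/C4 P8 -> G3/G4 P8 similar
  R1 @ bar6.0: C4/C4 P1 -> G4/G4 P1 similar
  R8 @ bar6.0: penult P8 not 3rd/6th
  R8 @ bar6.0: penult P8 not 3rd/6th
  R1 @ bar7.0: G4/G4 P1 -> A4/A4 P1 similar
  R6 @ bar7.3: closes on M3
  R6 @ bar7.3: closes on M3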